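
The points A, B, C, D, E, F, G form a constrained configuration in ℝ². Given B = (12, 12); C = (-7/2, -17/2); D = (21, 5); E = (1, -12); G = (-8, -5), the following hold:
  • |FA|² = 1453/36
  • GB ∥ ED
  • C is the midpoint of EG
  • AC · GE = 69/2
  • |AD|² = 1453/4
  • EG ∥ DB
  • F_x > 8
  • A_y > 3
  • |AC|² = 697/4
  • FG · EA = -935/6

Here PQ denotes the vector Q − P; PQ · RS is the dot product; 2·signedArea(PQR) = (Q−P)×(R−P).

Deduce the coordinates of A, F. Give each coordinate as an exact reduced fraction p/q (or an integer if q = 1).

A = (2, 7/2)
F = (25/3, 4)

1. A_x = 2  [line -9·x + 7·y + -13/2 = 0 ∩ |AC|² = 697/4]
2. A_y = 7/2  [line -9·x + 7·y + -13/2 = 0 ∩ |AC|² = 697/4]
   → A = (2, 7/2)
3. F_x = 25/3  [line -1·x + -31/2·y + 211/3 = 0 ∩ |FA|² = 1453/36]
4. F_y = 4  [line -1·x + -31/2·y + 211/3 = 0 ∩ |FA|² = 1453/36]
   → F = (25/3, 4)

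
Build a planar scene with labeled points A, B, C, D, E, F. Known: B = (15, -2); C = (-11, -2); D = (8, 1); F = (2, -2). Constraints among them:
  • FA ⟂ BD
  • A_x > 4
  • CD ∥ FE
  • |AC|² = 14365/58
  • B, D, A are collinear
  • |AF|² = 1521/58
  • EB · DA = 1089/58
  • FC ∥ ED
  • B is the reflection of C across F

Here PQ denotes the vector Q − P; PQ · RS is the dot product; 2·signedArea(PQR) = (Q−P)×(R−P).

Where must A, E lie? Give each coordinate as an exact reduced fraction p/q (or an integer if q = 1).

A = (233/58, 157/58)
E = (21, 1)

1. A_x = 233/58  [B, D, A are collinear ∩ FA ⟂ BD]
2. A_y = 157/58  [B, D, A are collinear ∩ FA ⟂ BD]
   → A = (233/58, 157/58)
3. E_x = 21  [FC ∥ ED ∩ CD ∥ FE]
4. E_y = 1  [FC ∥ ED ∩ CD ∥ FE]
   → E = (21, 1)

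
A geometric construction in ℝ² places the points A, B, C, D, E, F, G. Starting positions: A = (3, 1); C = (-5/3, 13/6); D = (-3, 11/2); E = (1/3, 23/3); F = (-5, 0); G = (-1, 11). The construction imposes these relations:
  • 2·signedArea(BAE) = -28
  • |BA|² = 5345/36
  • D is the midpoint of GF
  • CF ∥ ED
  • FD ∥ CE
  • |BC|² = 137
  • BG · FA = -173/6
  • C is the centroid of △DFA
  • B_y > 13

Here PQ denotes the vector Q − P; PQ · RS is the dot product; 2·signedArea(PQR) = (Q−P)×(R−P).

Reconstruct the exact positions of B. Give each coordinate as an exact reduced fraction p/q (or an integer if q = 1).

1. B_x = 7/3  [2·signedArea(BAE) = -28 ∩ BG · FA = -173/6]
2. B_y = 79/6  [2·signedArea(BAE) = -28 ∩ BG · FA = -173/6]
   → B = (7/3, 79/6)

B = (7/3, 79/6)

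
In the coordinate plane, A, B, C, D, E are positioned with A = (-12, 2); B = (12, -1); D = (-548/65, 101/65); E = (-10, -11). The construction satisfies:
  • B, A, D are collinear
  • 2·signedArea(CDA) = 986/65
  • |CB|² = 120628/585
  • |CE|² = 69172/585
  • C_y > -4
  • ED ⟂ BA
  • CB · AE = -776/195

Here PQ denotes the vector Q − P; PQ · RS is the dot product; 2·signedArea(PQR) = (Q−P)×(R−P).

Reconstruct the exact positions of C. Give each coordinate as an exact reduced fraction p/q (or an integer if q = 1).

C = (-418/195, -679/195)

1. C_x = -418/195  [CB · AE = -776/195 ∩ 2·signedArea(CDA) = 986/65]
2. C_y = -679/195  [CB · AE = -776/195 ∩ 2·signedArea(CDA) = 986/65]
   → C = (-418/195, -679/195)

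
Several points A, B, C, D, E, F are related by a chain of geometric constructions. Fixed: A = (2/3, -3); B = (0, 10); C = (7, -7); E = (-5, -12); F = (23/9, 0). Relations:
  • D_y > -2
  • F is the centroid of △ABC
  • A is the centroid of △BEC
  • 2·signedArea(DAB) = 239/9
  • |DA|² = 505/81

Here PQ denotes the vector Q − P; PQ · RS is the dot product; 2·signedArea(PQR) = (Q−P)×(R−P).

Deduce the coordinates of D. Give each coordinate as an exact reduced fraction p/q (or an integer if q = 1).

1. D_x = -13/9  [line -13·x + -2/3·y + -179/9 = 0 ∩ |DA|² = 505/81]
2. D_y = -5/3  [line -13·x + -2/3·y + -179/9 = 0 ∩ |DA|² = 505/81]
   → D = (-13/9, -5/3)

D = (-13/9, -5/3)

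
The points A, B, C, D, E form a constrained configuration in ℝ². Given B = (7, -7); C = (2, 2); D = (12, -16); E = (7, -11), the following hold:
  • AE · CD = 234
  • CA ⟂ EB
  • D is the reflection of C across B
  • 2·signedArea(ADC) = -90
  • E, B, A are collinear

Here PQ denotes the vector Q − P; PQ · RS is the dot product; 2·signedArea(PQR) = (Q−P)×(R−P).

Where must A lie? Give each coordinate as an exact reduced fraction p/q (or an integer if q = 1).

1. A_x = 7  [E, B, A are collinear ∩ CA ⟂ EB]
2. A_y = 2  [E, B, A are collinear ∩ CA ⟂ EB]
   → A = (7, 2)

A = (7, 2)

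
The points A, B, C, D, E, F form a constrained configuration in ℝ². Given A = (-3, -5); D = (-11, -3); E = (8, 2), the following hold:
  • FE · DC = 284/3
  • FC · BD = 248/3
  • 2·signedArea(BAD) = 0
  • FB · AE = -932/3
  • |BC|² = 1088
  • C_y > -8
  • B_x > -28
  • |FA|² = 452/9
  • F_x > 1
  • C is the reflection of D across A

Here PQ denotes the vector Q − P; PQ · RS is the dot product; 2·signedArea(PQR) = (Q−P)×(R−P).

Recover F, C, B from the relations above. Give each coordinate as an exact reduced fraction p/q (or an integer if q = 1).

1. C_x = 5  [C is the reflection of D across A]
2. C_y = -7  [C is the reflection of D across A]
   → C = (5, -7)
3. F_x = 5/3  [line -16·x + 4·y + 76/3 = 0 ∩ |FA|² = 452/9]
4. F_y = 1/3  [line -16·x + 4·y + 76/3 = 0 ∩ |FA|² = 452/9]
   → F = (5/3, 1/3)
5. B_x = -27  [FC · BD = 248/3 ∩ 2·signedArea(BAD) = 0]
6. B_y = 1  [FC · BD = 248/3 ∩ 2·signedArea(BAD) = 0]
   → B = (-27, 1)

B = (-27, 1)
C = (5, -7)
F = (5/3, 1/3)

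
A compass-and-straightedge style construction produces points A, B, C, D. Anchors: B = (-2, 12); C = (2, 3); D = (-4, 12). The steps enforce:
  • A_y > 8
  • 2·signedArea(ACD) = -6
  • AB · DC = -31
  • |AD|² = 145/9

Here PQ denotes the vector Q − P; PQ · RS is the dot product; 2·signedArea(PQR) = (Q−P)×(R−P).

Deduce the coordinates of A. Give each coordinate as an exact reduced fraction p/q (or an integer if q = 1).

A = (-4/3, 9)

1. A_x = -4/3  [AB · DC = -31 ∩ 2·signedArea(ACD) = -6]
2. A_y = 9  [AB · DC = -31 ∩ 2·signedArea(ACD) = -6]
   → A = (-4/3, 9)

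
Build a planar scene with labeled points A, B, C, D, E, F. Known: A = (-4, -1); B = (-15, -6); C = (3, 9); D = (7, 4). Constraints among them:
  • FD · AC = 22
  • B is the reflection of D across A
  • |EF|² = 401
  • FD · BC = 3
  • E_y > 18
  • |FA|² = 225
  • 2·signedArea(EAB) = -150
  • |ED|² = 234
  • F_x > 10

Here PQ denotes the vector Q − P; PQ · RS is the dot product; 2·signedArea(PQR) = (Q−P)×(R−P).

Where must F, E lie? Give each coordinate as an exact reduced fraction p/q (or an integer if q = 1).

1. F_x = 11  [FD · BC = 3 ∩ FD · AC = 22]
2. F_y = -1  [FD · BC = 3 ∩ FD · AC = 22]
   → F = (11, -1)
3. E_x = 10  [line 5·x + -11·y + 159 = 0 ∩ |EF|² = 401]
4. E_y = 19  [line 5·x + -11·y + 159 = 0 ∩ |EF|² = 401]
   → E = (10, 19)

E = (10, 19)
F = (11, -1)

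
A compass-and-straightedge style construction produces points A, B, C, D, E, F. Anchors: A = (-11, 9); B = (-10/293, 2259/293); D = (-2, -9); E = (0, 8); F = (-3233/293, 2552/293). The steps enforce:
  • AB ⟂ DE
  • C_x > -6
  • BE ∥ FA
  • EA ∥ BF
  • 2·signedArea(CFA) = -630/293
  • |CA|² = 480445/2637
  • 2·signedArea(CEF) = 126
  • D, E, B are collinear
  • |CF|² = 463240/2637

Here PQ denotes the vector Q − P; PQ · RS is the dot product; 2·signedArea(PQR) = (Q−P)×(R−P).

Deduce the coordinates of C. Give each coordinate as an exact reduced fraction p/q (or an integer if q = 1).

C = (-4405/879, -2722/879)

1. C_x = -4405/879  [2·signedArea(CFA) = -630/293 ∩ 2·signedArea(CEF) = 126]
2. C_y = -2722/879  [2·signedArea(CFA) = -630/293 ∩ 2·signedArea(CEF) = 126]
   → C = (-4405/879, -2722/879)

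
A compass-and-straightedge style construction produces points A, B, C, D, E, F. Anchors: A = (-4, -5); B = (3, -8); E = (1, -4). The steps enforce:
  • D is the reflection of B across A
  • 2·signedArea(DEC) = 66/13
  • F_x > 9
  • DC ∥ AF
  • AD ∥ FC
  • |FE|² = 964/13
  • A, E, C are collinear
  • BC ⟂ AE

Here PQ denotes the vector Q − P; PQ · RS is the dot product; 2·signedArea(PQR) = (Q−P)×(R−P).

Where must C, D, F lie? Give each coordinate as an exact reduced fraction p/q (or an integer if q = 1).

1. C_x = 28/13  [A, E, C are collinear ∩ BC ⟂ AE]
2. C_y = -49/13  [A, E, C are collinear ∩ BC ⟂ AE]
   → C = (28/13, -49/13)
3. D_x = -11  [D is the reflection of B across A]
4. D_y = -2  [D is the reflection of B across A]
   → D = (-11, -2)
5. F_x = 119/13  [AD ∥ FC ∩ DC ∥ AF]
6. F_y = -88/13  [AD ∥ FC ∩ DC ∥ AF]
   → F = (119/13, -88/13)

C = (28/13, -49/13)
D = (-11, -2)
F = (119/13, -88/13)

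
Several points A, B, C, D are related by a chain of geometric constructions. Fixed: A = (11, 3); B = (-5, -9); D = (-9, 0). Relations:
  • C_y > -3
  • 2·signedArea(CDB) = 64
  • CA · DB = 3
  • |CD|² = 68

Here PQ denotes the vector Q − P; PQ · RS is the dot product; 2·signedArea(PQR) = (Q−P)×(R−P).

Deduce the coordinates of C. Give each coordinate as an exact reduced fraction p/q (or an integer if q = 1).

C = (-1, -2)

1. C_x = -1  [2·signedArea(CDB) = 64 ∩ CA · DB = 3]
2. C_y = -2  [2·signedArea(CDB) = 64 ∩ CA · DB = 3]
   → C = (-1, -2)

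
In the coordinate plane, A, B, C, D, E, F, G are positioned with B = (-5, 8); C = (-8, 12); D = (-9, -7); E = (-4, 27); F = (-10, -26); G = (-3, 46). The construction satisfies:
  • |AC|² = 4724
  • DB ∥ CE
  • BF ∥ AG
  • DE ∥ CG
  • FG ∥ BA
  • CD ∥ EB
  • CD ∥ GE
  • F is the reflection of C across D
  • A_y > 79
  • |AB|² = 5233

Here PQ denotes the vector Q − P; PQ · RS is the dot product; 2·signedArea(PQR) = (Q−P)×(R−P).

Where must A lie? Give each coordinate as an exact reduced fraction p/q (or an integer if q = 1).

1. A_x = 2  [BF ∥ AG ∩ FG ∥ BA]
2. A_y = 80  [BF ∥ AG ∩ FG ∥ BA]
   → A = (2, 80)

A = (2, 80)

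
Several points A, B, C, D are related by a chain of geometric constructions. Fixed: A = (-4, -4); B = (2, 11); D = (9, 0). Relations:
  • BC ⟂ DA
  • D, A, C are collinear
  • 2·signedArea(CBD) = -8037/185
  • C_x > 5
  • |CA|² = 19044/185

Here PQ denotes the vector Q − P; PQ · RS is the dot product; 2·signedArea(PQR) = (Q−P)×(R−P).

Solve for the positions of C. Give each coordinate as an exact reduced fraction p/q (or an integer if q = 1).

1. C_x = 1054/185  [D, A, C are collinear ∩ BC ⟂ DA]
2. C_y = -188/185  [D, A, C are collinear ∩ BC ⟂ DA]
   → C = (1054/185, -188/185)

C = (1054/185, -188/185)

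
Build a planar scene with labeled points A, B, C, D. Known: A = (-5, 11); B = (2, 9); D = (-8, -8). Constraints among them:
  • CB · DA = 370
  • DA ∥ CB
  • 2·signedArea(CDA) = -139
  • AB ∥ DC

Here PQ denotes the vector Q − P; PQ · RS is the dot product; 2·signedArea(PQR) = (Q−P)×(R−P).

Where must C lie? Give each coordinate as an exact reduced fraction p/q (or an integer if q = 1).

1. C_x = -1  [DA ∥ CB ∩ AB ∥ DC]
2. C_y = -10  [DA ∥ CB ∩ AB ∥ DC]
   → C = (-1, -10)

C = (-1, -10)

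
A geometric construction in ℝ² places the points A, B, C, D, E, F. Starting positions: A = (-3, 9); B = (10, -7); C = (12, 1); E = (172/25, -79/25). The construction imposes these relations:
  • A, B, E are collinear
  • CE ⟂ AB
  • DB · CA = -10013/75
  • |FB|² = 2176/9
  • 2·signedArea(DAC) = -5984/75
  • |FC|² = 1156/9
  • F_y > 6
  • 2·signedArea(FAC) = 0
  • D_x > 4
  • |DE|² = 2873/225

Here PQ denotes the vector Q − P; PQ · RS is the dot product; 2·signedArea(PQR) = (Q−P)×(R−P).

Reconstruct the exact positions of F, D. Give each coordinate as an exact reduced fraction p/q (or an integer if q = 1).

D = (347/75, -29/75)
F = (2, 19/3)

1. F_x = 2  [line 8·x + 15·y + -111 = 0 ∩ |FC|² = 1156/9]
2. F_y = 19/3  [line 8·x + 15·y + -111 = 0 ∩ |FC|² = 1156/9]
   → F = (2, 19/3)
3. D_x = 347/75  [2·signedArea(DAC) = -5984/75 ∩ DB · CA = -10013/75]
4. D_y = -29/75  [2·signedArea(DAC) = -5984/75 ∩ DB · CA = -10013/75]
   → D = (347/75, -29/75)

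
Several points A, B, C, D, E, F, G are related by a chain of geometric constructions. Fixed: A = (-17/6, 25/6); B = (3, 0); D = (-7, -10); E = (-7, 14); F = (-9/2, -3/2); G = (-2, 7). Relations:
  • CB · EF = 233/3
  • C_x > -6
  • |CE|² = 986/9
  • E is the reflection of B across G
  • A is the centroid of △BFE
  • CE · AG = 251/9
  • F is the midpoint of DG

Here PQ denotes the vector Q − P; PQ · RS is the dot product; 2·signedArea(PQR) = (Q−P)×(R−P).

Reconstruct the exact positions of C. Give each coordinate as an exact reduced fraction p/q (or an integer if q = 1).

C = (-16/3, 11/3)

1. C_x = -16/3  [CE · AG = 251/9 ∩ CB · EF = 233/3]
2. C_y = 11/3  [CE · AG = 251/9 ∩ CB · EF = 233/3]
   → C = (-16/3, 11/3)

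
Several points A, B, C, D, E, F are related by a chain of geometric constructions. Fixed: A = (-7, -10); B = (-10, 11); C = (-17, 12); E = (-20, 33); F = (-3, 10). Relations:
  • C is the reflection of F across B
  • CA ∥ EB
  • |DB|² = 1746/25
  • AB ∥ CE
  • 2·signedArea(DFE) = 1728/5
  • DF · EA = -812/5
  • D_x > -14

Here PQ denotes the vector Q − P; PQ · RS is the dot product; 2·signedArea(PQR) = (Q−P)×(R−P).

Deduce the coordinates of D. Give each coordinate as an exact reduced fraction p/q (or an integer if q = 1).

1. D_x = -13  [2·signedArea(DFE) = 1728/5 ∩ DF · EA = -812/5]
2. D_y = 16/5  [2·signedArea(DFE) = 1728/5 ∩ DF · EA = -812/5]
   → D = (-13, 16/5)

D = (-13, 16/5)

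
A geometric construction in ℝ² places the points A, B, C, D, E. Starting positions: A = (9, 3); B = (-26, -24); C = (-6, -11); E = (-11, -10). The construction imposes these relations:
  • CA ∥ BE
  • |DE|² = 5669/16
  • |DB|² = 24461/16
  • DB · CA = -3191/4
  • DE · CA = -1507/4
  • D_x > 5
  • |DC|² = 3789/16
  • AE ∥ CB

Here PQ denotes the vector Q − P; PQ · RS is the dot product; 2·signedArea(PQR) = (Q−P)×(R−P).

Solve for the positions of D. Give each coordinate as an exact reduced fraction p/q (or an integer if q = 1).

1. D_x = 21/4  [line -15·x + -14·y + 287/4 = 0 ∩ |DC|² = 3789/16]
2. D_y = -1/2  [line -15·x + -14·y + 287/4 = 0 ∩ |DC|² = 3789/16]
   → D = (21/4, -1/2)

D = (21/4, -1/2)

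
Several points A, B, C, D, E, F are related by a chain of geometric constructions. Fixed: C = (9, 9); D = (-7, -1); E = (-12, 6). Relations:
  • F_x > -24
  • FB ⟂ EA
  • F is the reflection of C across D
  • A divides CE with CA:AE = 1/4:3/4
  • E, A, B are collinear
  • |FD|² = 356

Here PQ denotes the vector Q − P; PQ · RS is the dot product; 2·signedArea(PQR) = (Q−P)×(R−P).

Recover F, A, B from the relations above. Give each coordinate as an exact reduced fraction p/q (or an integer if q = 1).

A = (15/4, 33/4)
B = (-629/25, 103/25)
F = (-23, -11)

1. F_x = -23  [F is the reflection of C across D]
2. F_y = -11  [F is the reflection of C across D]
   → F = (-23, -11)
3. A_x = 15/4  [A divides CE with CA:AE = 1/4:3/4]
4. A_y = 33/4  [A divides CE with CA:AE = 1/4:3/4]
   → A = (15/4, 33/4)
5. B_x = -629/25  [E, A, B are collinear ∩ FB ⟂ EA]
6. B_y = 103/25  [E, A, B are collinear ∩ FB ⟂ EA]
   → B = (-629/25, 103/25)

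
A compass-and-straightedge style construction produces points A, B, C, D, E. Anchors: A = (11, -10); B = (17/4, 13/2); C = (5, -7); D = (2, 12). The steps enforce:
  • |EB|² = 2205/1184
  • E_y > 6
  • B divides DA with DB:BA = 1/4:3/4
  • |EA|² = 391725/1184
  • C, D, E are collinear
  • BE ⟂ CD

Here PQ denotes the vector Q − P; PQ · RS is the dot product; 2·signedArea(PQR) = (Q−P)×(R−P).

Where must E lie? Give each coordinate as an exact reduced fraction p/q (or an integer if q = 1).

1. E_x = 859/296  [C, D, E are collinear ∩ BE ⟂ CD]
2. E_y = 1861/296  [C, D, E are collinear ∩ BE ⟂ CD]
   → E = (859/296, 1861/296)

E = (859/296, 1861/296)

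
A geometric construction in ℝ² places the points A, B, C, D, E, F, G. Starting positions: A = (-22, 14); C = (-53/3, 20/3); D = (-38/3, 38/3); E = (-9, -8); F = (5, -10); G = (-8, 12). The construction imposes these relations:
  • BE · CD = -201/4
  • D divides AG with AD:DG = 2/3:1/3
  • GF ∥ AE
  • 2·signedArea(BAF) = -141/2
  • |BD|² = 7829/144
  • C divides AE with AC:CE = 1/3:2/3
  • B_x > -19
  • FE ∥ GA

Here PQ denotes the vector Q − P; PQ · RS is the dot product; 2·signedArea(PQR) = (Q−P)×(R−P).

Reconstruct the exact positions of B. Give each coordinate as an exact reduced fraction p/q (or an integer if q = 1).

B = (-75/4, 17/2)

1. B_x = -75/4  [2·signedArea(BAF) = -141/2 ∩ BE · CD = -201/4]
2. B_y = 17/2  [2·signedArea(BAF) = -141/2 ∩ BE · CD = -201/4]
   → B = (-75/4, 17/2)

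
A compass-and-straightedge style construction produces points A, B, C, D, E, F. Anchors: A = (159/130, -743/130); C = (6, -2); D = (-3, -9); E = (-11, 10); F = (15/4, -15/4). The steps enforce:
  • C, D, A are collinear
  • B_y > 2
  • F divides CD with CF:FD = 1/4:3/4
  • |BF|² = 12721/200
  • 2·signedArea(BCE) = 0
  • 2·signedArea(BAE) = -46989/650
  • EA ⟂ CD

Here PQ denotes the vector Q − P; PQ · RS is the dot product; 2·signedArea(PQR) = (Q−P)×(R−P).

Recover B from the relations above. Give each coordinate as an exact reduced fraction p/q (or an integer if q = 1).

B = (-4/5, 14/5)

1. B_x = -4/5  [2·signedArea(BCE) = 0 ∩ 2·signedArea(BAE) = -46989/650]
2. B_y = 14/5  [2·signedArea(BCE) = 0 ∩ 2·signedArea(BAE) = -46989/650]
   → B = (-4/5, 14/5)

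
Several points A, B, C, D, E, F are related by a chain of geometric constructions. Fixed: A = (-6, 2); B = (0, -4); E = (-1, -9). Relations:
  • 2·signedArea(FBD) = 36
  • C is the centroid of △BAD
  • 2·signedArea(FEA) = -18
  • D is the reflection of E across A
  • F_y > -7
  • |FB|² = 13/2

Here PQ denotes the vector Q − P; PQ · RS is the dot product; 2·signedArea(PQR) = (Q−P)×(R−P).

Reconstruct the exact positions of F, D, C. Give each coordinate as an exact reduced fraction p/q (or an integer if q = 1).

C = (-17/3, 11/3)
D = (-11, 13)
F = (-1/2, -13/2)

1. D_x = -11  [D is the reflection of E across A]
2. D_y = 13  [D is the reflection of E across A]
   → D = (-11, 13)
3. C_x = -17/3  [C is the centroid of △BAD]
4. C_y = 11/3  [C is the centroid of △BAD]
   → C = (-17/3, 11/3)
5. F_x = -1/2  [2·signedArea(FEA) = -18 ∩ 2·signedArea(FBD) = 36]
6. F_y = -13/2  [2·signedArea(FEA) = -18 ∩ 2·signedArea(FBD) = 36]
   → F = (-1/2, -13/2)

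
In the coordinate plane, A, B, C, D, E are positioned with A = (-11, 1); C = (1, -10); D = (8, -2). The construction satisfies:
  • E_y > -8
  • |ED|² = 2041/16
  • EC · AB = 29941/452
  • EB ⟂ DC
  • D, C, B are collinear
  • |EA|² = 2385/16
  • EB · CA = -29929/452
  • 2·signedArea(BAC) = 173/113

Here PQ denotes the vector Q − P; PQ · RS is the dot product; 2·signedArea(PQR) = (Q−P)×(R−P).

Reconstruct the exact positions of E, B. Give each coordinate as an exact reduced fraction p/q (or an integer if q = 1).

1. B_x = 120/113  [D, C, B are collinear ∩ 2·signedArea(BAC) = 173/113]
2. B_y = -1122/113  [D, C, B are collinear ∩ 2·signedArea(BAC) = 173/113]
   → B = (120/113, -1122/113)
3. E_x = -2  [EC · AB = 29941/452 ∩ EB ⟂ DC]
4. E_y = -29/4  [EC · AB = 29941/452 ∩ EB ⟂ DC]
   → E = (-2, -29/4)

B = (120/113, -1122/113)
E = (-2, -29/4)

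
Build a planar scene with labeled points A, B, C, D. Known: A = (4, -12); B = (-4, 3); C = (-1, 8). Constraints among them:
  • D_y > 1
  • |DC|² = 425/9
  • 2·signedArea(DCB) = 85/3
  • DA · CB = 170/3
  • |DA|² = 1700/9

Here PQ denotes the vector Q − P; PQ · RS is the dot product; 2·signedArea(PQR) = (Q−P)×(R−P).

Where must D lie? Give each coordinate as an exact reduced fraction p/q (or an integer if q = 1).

D = (2/3, 4/3)

1. D_x = 2/3  [2·signedArea(DCB) = 85/3 ∩ DA · CB = 170/3]
2. D_y = 4/3  [2·signedArea(DCB) = 85/3 ∩ DA · CB = 170/3]
   → D = (2/3, 4/3)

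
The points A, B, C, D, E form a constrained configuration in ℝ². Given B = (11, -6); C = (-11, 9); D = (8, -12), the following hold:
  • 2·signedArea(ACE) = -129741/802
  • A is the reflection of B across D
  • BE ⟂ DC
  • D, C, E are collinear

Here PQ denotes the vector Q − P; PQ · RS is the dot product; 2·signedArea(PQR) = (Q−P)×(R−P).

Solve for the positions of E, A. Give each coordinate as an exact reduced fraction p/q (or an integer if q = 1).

A = (5, -18)
E = (5105/802, -8175/802)

1. E_x = 5105/802  [D, C, E are collinear ∩ BE ⟂ DC]
2. E_y = -8175/802  [D, C, E are collinear ∩ BE ⟂ DC]
   → E = (5105/802, -8175/802)
3. A_x = 5  [A is the reflection of B across D]
4. A_y = -18  [A is the reflection of B across D]
   → A = (5, -18)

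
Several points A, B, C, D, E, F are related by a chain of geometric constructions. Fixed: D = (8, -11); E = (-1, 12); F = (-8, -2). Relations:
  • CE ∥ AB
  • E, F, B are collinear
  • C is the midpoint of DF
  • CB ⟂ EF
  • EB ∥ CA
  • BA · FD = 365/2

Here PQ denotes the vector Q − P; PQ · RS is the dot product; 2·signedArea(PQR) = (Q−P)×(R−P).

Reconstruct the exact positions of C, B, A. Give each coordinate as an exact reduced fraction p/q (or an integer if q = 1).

1. C_x = 0  [C is the midpoint of DF]
2. C_y = -13/2  [C is the midpoint of DF]
   → C = (0, -13/2)
3. B_x = -41/5  [E, F, B are collinear ∩ CB ⟂ EF]
4. B_y = -12/5  [E, F, B are collinear ∩ CB ⟂ EF]
   → B = (-41/5, -12/5)
5. A_x = -36/5  [CE ∥ AB ∩ EB ∥ CA]
6. A_y = -209/10  [CE ∥ AB ∩ EB ∥ CA]
   → A = (-36/5, -209/10)

A = (-36/5, -209/10)
B = (-41/5, -12/5)
C = (0, -13/2)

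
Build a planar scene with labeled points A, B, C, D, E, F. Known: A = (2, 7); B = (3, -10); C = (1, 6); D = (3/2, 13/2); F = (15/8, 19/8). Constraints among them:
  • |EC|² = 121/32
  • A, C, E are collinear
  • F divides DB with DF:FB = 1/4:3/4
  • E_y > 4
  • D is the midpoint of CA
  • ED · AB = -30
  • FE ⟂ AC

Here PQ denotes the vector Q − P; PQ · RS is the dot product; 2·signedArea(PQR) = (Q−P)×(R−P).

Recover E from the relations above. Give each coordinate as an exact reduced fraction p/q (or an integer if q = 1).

E = (-3/8, 37/8)

1. E_x = -3/8  [A, C, E are collinear ∩ FE ⟂ AC]
2. E_y = 37/8  [A, C, E are collinear ∩ FE ⟂ AC]
   → E = (-3/8, 37/8)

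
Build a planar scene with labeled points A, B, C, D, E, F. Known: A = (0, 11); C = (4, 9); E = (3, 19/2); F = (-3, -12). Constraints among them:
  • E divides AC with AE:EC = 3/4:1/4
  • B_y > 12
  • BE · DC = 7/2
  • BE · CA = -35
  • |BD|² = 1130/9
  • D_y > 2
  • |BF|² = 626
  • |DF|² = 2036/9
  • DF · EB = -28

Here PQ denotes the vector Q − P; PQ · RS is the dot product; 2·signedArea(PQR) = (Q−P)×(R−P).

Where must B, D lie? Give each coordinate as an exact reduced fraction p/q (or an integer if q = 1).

1. B_x = -4  [line 4·x + -2·y + 42 = 0 ∩ |BF|² = 626]
2. B_y = 13  [line 4·x + -2·y + 42 = 0 ∩ |BF|² = 626]
   → B = (-4, 13)
3. D_x = 1/3  [line -7·x + 7/2·y + -7 = 0 ∩ |DF|² = 2036/9]
4. D_y = 8/3  [line -7·x + 7/2·y + -7 = 0 ∩ |DF|² = 2036/9]
   → D = (1/3, 8/3)

B = (-4, 13)
D = (1/3, 8/3)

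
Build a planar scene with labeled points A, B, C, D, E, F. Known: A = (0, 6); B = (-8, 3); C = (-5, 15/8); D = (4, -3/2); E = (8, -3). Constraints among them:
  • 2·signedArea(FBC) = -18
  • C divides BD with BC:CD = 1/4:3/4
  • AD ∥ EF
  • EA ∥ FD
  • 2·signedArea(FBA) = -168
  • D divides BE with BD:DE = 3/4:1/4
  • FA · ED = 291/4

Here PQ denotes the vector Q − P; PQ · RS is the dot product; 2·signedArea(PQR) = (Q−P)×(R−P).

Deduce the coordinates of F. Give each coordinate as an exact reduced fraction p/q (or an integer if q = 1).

F = (12, -21/2)

1. F_x = 12  [EA ∥ FD ∩ AD ∥ EF]
2. F_y = -21/2  [EA ∥ FD ∩ AD ∥ EF]
   → F = (12, -21/2)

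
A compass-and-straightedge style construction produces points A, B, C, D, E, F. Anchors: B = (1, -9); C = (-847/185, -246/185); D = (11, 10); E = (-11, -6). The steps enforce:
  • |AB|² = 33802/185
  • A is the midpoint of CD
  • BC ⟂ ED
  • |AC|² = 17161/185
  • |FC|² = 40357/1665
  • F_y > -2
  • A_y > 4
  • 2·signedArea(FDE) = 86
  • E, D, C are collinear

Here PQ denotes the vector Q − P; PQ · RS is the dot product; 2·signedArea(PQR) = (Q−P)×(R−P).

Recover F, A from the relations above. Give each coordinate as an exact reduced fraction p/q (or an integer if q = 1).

1. F_x = 1/3  [line 16·x + -22·y + -42 = 0 ∩ |FC|² = 40357/1665]
2. F_y = -5/3  [line 16·x + -22·y + -42 = 0 ∩ |FC|² = 40357/1665]
   → F = (1/3, -5/3)
3. A_x = 594/185  [A is the midpoint of CD]
4. A_y = 802/185  [A is the midpoint of CD]
   → A = (594/185, 802/185)

A = (594/185, 802/185)
F = (1/3, -5/3)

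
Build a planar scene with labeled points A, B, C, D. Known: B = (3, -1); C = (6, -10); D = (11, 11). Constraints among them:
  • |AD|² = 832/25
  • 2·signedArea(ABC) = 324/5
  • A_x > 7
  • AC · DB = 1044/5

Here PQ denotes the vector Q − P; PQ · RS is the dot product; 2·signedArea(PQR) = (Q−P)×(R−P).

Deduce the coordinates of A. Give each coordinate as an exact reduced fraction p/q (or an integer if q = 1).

A = (39/5, 31/5)

1. A_x = 39/5  [2·signedArea(ABC) = 324/5 ∩ AC · DB = 1044/5]
2. A_y = 31/5  [2·signedArea(ABC) = 324/5 ∩ AC · DB = 1044/5]
   → A = (39/5, 31/5)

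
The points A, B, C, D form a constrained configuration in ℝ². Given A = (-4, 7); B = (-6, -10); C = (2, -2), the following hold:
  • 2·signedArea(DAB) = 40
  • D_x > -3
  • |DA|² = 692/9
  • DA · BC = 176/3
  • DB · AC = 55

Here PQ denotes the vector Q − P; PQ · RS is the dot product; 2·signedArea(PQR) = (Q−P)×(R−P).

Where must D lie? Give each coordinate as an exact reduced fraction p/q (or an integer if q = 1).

1. D_x = -8/3  [2·signedArea(DAB) = 40 ∩ DB · AC = 55]
2. D_y = -5/3  [2·signedArea(DAB) = 40 ∩ DB · AC = 55]
   → D = (-8/3, -5/3)

D = (-8/3, -5/3)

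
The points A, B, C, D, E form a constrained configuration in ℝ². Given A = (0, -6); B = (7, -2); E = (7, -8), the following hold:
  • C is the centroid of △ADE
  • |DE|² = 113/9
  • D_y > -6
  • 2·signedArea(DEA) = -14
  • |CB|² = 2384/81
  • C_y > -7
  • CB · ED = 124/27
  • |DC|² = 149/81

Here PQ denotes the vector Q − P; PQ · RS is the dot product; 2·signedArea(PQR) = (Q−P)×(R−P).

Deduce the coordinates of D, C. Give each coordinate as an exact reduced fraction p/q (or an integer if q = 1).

C = (35/9, -58/9)
D = (14/3, -16/3)

1. D_x = 14/3  [line -2·x + -7·y + -28 = 0 ∩ |DE|² = 113/9]
2. D_y = -16/3  [line -2·x + -7·y + -28 = 0 ∩ |DE|² = 113/9]
   → D = (14/3, -16/3)
3. C_x = 35/9  [C is the centroid of △ADE]
4. C_y = -58/9  [C is the centroid of △ADE]
   → C = (35/9, -58/9)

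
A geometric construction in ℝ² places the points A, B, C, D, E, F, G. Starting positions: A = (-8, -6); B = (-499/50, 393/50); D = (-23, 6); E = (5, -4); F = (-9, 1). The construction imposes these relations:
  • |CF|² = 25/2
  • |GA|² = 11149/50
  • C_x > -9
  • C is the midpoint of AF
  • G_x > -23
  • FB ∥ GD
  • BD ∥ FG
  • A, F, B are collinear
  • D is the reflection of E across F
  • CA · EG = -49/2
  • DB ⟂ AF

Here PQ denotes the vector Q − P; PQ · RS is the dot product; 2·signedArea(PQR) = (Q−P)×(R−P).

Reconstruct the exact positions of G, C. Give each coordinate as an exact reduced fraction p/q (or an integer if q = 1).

1. G_x = -1101/50  [FB ∥ GD ∩ BD ∥ FG]
2. G_y = -43/50  [FB ∥ GD ∩ BD ∥ FG]
   → G = (-1101/50, -43/50)
3. C_x = -17/2  [C is the midpoint of AF]
4. C_y = -5/2  [C is the midpoint of AF]
   → C = (-17/2, -5/2)

C = (-17/2, -5/2)
G = (-1101/50, -43/50)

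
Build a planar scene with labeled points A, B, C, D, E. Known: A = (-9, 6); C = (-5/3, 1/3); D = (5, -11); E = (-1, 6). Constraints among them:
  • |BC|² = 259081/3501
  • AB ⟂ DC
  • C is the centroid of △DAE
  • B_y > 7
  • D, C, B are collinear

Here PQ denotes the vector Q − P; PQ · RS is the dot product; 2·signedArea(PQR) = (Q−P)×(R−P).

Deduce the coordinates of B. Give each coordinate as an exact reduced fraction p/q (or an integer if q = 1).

1. B_x = -2345/389  [D, C, B are collinear ∩ AB ⟂ DC]
2. B_y = 3014/389  [D, C, B are collinear ∩ AB ⟂ DC]
   → B = (-2345/389, 3014/389)

B = (-2345/389, 3014/389)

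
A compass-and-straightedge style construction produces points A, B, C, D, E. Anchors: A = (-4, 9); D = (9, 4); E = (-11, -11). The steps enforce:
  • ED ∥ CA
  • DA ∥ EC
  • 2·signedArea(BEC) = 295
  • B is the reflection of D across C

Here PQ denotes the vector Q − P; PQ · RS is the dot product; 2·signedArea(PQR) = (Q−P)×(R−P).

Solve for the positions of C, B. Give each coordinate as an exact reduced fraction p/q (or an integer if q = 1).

1. C_x = -24  [ED ∥ CA ∩ DA ∥ EC]
2. C_y = -6  [ED ∥ CA ∩ DA ∥ EC]
   → C = (-24, -6)
3. B_x = -57  [B is the reflection of D across C]
4. B_y = -16  [B is the reflection of D across C]
   → B = (-57, -16)

B = (-57, -16)
C = (-24, -6)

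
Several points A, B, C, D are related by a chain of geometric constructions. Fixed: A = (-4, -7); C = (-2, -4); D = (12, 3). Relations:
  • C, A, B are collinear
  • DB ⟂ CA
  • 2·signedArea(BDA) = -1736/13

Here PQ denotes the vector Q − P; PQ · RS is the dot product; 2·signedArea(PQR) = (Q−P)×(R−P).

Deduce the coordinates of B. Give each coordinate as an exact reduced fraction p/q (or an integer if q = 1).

B = (72/13, 95/13)

1. B_x = 72/13  [C, A, B are collinear ∩ DB ⟂ CA]
2. B_y = 95/13  [C, A, B are collinear ∩ DB ⟂ CA]
   → B = (72/13, 95/13)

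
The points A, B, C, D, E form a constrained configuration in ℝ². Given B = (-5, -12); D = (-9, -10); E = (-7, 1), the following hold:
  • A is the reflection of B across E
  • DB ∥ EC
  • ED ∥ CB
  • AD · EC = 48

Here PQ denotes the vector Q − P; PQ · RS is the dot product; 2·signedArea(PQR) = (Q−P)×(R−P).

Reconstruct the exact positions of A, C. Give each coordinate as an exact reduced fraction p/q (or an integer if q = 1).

1. A_x = -9  [A is the reflection of B across E]
2. A_y = 14  [A is the reflection of B across E]
   → A = (-9, 14)
3. C_x = -3  [ED ∥ CB ∩ DB ∥ EC]
4. C_y = -1  [ED ∥ CB ∩ DB ∥ EC]
   → C = (-3, -1)

A = (-9, 14)
C = (-3, -1)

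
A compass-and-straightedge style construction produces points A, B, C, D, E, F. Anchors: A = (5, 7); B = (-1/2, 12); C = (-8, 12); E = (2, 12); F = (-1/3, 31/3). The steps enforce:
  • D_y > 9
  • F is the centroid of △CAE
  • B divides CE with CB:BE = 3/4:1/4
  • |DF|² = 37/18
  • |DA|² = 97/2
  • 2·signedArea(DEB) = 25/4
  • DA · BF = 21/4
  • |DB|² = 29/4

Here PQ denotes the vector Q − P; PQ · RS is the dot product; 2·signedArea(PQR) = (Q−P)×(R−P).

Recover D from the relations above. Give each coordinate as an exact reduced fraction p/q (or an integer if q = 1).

1. D_x = -3/2  [DA · BF = 21/4 ∩ 2·signedArea(DEB) = 25/4]
2. D_y = 19/2  [DA · BF = 21/4 ∩ 2·signedArea(DEB) = 25/4]
   → D = (-3/2, 19/2)

D = (-3/2, 19/2)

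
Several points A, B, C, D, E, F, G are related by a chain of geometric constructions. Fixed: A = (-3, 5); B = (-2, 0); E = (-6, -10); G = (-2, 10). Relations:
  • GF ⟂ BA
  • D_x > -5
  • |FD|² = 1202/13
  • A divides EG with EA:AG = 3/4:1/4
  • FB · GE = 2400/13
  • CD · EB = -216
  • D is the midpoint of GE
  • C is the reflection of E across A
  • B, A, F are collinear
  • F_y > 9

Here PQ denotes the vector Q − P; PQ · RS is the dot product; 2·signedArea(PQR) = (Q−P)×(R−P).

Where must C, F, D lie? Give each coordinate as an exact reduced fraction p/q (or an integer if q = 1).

C = (0, 20)
D = (-4, 0)
F = (-51/13, 125/13)

1. C_x = 0  [C is the reflection of E across A]
2. C_y = 20  [C is the reflection of E across A]
   → C = (0, 20)
3. F_x = -51/13  [B, A, F are collinear ∩ GF ⟂ BA]
4. F_y = 125/13  [B, A, F are collinear ∩ GF ⟂ BA]
   → F = (-51/13, 125/13)
5. D_x = -4  [D is the midpoint of GE]
6. D_y = 0  [D is the midpoint of GE]
   → D = (-4, 0)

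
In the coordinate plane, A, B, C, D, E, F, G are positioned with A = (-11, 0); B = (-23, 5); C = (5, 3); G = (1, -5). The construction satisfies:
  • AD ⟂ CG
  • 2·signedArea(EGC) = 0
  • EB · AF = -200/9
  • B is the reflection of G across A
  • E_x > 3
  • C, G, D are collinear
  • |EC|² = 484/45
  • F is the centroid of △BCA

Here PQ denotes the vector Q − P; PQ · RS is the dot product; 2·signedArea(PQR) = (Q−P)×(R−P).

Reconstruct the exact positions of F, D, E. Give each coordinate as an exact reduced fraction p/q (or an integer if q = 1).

1. F_x = -29/3  [F is the centroid of △BCA]
2. F_y = 8/3  [F is the centroid of △BCA]
   → F = (-29/3, 8/3)
3. D_x = 3/5  [C, G, D are collinear ∩ AD ⟂ CG]
4. D_y = -29/5  [C, G, D are collinear ∩ AD ⟂ CG]
   → D = (3/5, -29/5)
5. E_x = 53/15  [2·signedArea(EGC) = 0 ∩ EB · AF = -200/9]
6. E_y = 1/15  [2·signedArea(EGC) = 0 ∩ EB · AF = -200/9]
   → E = (53/15, 1/15)

D = (3/5, -29/5)
E = (53/15, 1/15)
F = (-29/3, 8/3)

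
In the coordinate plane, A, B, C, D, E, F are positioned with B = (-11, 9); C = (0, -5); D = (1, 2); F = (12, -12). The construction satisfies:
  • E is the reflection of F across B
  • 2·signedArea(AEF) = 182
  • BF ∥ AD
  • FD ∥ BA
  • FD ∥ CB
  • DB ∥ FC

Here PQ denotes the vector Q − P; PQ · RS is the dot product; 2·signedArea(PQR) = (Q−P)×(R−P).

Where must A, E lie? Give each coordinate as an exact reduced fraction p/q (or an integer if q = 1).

A = (-22, 23)
E = (-34, 30)

1. A_x = -22  [BF ∥ AD ∩ FD ∥ BA]
2. A_y = 23  [BF ∥ AD ∩ FD ∥ BA]
   → A = (-22, 23)
3. E_x = -34  [E is the reflection of F across B]
4. E_y = 30  [E is the reflection of F across B]
   → E = (-34, 30)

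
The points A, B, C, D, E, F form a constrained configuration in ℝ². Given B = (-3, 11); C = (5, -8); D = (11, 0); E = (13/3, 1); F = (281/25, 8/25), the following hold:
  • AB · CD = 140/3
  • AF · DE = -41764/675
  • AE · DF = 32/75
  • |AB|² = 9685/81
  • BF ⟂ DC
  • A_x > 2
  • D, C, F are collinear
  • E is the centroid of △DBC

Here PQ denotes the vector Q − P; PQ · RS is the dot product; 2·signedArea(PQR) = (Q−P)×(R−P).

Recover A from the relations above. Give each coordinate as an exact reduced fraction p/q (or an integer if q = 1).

A = (19/9, 4/3)

1. A_x = 19/9  [AB · CD = 140/3 ∩ AF · DE = -41764/675]
2. A_y = 4/3  [AB · CD = 140/3 ∩ AF · DE = -41764/675]
   → A = (19/9, 4/3)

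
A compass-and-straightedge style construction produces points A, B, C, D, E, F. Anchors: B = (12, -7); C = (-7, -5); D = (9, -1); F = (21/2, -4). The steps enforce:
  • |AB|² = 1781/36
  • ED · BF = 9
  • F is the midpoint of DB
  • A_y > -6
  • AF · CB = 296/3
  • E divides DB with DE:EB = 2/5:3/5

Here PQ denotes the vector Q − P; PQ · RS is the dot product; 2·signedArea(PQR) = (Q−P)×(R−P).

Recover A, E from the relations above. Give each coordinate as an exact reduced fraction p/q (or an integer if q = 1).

1. A_x = 31/6  [line -19·x + 2·y + 653/6 = 0 ∩ |AB|² = 1781/36]
2. A_y = -16/3  [line -19·x + 2·y + 653/6 = 0 ∩ |AB|² = 1781/36]
   → A = (31/6, -16/3)
3. E_x = 51/5  [E divides DB with DE:EB = 2/5:3/5]
4. E_y = -17/5  [E divides DB with DE:EB = 2/5:3/5]
   → E = (51/5, -17/5)

A = (31/6, -16/3)
E = (51/5, -17/5)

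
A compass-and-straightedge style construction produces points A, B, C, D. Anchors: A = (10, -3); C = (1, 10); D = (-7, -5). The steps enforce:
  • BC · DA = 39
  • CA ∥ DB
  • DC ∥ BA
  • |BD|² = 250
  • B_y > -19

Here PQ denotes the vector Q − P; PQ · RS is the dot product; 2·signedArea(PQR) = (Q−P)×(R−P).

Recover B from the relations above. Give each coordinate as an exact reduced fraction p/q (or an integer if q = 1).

1. B_x = 2  [DC ∥ BA ∩ CA ∥ DB]
2. B_y = -18  [DC ∥ BA ∩ CA ∥ DB]
   → B = (2, -18)

B = (2, -18)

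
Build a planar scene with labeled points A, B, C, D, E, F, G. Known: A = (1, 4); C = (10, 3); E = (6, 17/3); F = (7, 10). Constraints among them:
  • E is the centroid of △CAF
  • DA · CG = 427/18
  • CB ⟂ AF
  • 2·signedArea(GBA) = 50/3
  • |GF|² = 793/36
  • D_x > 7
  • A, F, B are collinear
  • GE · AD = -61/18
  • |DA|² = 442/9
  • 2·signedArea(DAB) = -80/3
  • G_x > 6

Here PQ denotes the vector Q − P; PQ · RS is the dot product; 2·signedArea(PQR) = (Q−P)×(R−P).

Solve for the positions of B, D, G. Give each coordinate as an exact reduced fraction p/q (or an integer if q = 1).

B = (5, 8)
D = (8, 13/3)
G = (13/2, 16/3)

1. B_x = 5  [A, F, B are collinear ∩ CB ⟂ AF]
2. B_y = 8  [A, F, B are collinear ∩ CB ⟂ AF]
   → B = (5, 8)
3. D_x = 8  [line -4·x + 4·y + 44/3 = 0 ∩ |DA|² = 442/9]
4. D_y = 13/3  [line -4·x + 4·y + 44/3 = 0 ∩ |DA|² = 442/9]
   → D = (8, 13/3)
5. G_x = 13/2  [2·signedArea(GBA) = 50/3 ∩ DA · CG = 427/18]
6. G_y = 16/3  [2·signedArea(GBA) = 50/3 ∩ DA · CG = 427/18]
   → G = (13/2, 16/3)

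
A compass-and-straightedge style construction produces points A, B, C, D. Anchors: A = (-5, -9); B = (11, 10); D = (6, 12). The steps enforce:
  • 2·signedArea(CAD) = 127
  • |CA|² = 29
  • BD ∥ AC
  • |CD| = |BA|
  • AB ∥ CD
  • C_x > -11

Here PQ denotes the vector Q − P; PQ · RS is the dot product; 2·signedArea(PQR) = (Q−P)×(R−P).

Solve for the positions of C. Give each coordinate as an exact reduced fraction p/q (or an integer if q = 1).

1. C_x = -10  [AB ∥ CD ∩ BD ∥ AC]
2. C_y = -7  [AB ∥ CD ∩ BD ∥ AC]
   → C = (-10, -7)

C = (-10, -7)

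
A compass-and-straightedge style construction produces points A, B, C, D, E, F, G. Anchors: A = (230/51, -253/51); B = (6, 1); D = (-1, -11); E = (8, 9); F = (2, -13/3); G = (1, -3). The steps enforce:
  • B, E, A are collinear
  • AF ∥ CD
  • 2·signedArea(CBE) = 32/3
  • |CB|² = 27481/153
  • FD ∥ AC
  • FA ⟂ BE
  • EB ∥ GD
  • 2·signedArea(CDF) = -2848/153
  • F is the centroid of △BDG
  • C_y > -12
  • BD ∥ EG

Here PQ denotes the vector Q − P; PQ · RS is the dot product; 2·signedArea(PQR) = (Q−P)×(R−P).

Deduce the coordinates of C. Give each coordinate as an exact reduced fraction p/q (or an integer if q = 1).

1. C_x = 77/51  [AF ∥ CD ∩ FD ∥ AC]
2. C_y = -593/51  [AF ∥ CD ∩ FD ∥ AC]
   → C = (77/51, -593/51)

C = (77/51, -593/51)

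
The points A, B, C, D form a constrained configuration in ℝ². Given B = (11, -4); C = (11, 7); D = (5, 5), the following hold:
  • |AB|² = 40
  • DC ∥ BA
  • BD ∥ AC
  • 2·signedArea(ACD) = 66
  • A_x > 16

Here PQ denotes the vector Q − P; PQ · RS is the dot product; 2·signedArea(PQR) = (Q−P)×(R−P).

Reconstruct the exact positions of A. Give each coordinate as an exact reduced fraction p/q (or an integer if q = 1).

1. A_x = 17  [BD ∥ AC ∩ DC ∥ BA]
2. A_y = -2  [BD ∥ AC ∩ DC ∥ BA]
   → A = (17, -2)

A = (17, -2)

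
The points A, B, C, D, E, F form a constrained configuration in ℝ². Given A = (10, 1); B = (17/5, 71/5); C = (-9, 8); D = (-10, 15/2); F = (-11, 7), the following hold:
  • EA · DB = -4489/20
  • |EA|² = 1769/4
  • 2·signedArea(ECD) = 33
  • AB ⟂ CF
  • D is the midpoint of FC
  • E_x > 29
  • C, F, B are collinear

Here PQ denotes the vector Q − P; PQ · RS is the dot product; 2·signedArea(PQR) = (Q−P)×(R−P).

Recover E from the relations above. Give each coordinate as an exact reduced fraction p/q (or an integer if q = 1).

E = (30, -11/2)

1. E_x = 30  [EA · DB = -4489/20 ∩ 2·signedArea(ECD) = 33]
2. E_y = -11/2  [EA · DB = -4489/20 ∩ 2·signedArea(ECD) = 33]
   → E = (30, -11/2)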